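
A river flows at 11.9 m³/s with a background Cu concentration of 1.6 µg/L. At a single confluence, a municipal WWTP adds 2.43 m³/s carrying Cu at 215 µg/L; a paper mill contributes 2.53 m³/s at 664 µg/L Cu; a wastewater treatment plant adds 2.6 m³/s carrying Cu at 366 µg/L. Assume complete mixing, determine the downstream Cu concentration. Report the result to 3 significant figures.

Flow-weighted average: C = (11.90·1.600 + 2.430·215.0 + 2.530·664.0 + 2.600·366.0) / 19.46 = 3173/19.46 = 163.1 µg/L.

163 µg/L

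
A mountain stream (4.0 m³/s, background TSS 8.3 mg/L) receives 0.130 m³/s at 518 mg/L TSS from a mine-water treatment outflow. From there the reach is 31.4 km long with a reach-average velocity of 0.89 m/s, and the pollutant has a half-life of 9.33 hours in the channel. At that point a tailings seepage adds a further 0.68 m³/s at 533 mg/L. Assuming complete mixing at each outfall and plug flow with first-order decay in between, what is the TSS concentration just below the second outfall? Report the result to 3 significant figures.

Flow-weighted average: C = (4.000·8.300 + 0.1300·518.0) / 4.130 = 100.5/4.130 = 24.34 mg/L; combined flow 4.130 m³/s.
Travel time t = 31.4·1000 / 0.89 = 35280 s = 9.800 h.
Half-life 9.33 h → k = ln 2 / 9.33 = 0.07429 h⁻¹ = 1.783 d⁻¹.
Applying C = C₀e^(−kt): 24.34 × 0.4828 = 11.75 mg/L.
Second outfall: C = (4.130·11.75 + 0.6800·533.0)/4.810 = 85.44 mg/L.

85.4 mg/L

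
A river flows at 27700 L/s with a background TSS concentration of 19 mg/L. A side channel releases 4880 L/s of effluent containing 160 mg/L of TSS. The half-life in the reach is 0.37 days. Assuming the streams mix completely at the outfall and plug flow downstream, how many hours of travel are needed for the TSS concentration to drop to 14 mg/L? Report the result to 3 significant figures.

13.5 h

Mass balance: C = (27700·19.00 + 4880·160.0) / 32580 = 1307000/32580 = 40.12 mg/L.
Half-life 0.37 d → k = ln 2 / 0.37 = 1.873 d⁻¹.
40.12·exp(−k·t) = 14 → t = ln(40.12/14)/k = 48560 s = 13.49 h.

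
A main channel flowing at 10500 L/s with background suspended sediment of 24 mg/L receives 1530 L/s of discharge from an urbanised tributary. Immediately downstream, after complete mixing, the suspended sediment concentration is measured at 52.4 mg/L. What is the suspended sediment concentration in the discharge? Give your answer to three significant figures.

Mass balance: 10500·24.00 + 1530·Cₑ = 12030·52.40
→ Cₑ = (12030·52.40 − 10500·24.00) / 1530 = 247.3 mg/L.

247 mg/L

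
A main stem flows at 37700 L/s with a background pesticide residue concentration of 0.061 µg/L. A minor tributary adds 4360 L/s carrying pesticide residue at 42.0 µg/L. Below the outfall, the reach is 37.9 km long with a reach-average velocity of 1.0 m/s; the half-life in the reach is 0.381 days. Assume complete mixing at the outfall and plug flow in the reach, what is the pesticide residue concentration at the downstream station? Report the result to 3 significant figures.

After mixing, C = (37700·0.06100 + 4360·42.00) / 42060 = 185400/42060 = 4.408 µg/L.
Travel time t = 37.9·1000 / 1.0 = 37900 s = 10.53 h.
Half-life 0.381 d → k = ln 2 / 0.381 = 1.819 d⁻¹.
After decay, C = 4.408 × e^(−kt) = 4.408 × 0.4502 = 1.985 µg/L.

1.98 µg/L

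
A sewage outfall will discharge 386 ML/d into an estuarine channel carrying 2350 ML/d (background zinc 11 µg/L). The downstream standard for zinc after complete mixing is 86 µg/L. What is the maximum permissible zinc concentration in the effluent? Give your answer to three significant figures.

At the limit, (Qr·Cr + Qe·Cₑ)/(Qr + Qe) = 86:
Cₑ = (2736·86 − 2350·11.00) / 386.0 = 542.6 µg/L.

543 µg/L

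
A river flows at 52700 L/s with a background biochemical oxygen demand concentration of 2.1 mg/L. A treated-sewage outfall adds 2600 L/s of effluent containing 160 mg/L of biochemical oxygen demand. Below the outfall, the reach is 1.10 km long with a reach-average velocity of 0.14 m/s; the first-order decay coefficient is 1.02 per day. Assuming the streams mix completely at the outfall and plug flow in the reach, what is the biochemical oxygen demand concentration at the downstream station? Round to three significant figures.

After mixing, C = (52700·2.100 + 2600·160.0) / 55300 = 526700/55300 = 9.524 mg/L.
Travel time t = 1.10·1000 / 0.14 = 7857 s = 2.183 h.
First-order decay: C = 9.524·exp(−k·t) = 9.524·0.9114 = 8.680 mg/L.

8.68 mg/L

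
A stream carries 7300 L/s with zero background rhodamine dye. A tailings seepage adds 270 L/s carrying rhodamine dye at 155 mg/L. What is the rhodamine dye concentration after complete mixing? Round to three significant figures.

Mass balance: C = (7300·0 + 270.0·155.0) / 7570 = 41850/7570 = 5.528 mg/L.

5.53 mg/L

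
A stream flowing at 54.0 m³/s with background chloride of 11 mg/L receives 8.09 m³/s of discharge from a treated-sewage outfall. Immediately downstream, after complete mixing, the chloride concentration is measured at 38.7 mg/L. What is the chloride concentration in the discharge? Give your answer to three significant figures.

Mass balance: 54.00·11.00 + 8.090·Cₑ = 62.09·38.70
→ Cₑ = (62.09·38.70 − 54.00·11.00) / 8.090 = 223.6 mg/L.

224 mg/L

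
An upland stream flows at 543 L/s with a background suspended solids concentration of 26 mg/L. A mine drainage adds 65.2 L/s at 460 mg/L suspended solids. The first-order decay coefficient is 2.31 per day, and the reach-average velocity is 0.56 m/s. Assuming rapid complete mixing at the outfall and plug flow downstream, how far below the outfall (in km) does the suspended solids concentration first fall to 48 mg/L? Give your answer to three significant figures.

8.64 km

Mixed concentration C = ΣQC/ΣQ = (543.0·26.00 + 65.20·460.0) / 608.2 = 44110/608.2 = 72.53 mg/L.
Set 72.53·exp(−k·t) = 48 → t = ln(72.53/48)/k = 15440 s = 4.288 h.
Distance = v·t = 0.56·15440 = 8645 m = 8.645 km.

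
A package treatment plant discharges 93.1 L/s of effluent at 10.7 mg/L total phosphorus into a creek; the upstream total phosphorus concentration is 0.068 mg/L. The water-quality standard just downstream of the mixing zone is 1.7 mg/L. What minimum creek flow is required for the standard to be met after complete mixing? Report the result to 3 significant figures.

Set C_mix = 1.7: (Q·0.06800 + 93.10·10.70) / (Q + 93.10) = 1.7
→ Q = 93.10·(10.70 − 1.7)/(1.7 − 0.06800) = 513.4 L/s.

513 L/s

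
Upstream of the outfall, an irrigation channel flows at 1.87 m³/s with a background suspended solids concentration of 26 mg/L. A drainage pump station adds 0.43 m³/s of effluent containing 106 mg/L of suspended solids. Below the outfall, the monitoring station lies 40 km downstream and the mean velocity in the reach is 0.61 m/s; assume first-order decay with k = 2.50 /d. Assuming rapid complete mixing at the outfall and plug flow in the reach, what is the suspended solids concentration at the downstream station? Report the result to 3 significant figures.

Mass balance: C = (1.870·26.00 + 0.4300·106.0) / 2.300 = 94.20/2.300 = 40.96 mg/L.
Travel time t = 40·1000 / 0.61 = 65570 s = 18.21 h.
After decay, C = 40.96 × e^(−kt) = 40.96 × 0.1500 = 6.142 mg/L.

6.14 mg/L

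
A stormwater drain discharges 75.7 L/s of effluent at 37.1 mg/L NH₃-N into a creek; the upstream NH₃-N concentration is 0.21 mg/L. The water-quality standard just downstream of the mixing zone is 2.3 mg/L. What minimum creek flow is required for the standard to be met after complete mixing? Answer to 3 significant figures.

1260 L/s

Set C_mix = 2.3: (Q·0.2100 + 75.70·37.10) / (Q + 75.70) = 2.3
→ Q = 75.70·(37.10 − 2.3)/(2.3 − 0.2100) = 1260 L/s.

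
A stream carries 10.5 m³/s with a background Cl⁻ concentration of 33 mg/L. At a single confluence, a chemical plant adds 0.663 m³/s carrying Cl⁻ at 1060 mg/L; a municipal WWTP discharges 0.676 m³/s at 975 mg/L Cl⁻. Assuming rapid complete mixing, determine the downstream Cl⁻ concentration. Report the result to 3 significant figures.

144 mg/L

Mixed concentration C = ΣQC/ΣQ = (10.50·33.00 + 0.6630·1060 + 0.6760·975.0) / 11.84 = 1708/11.84 = 144.3 mg/L.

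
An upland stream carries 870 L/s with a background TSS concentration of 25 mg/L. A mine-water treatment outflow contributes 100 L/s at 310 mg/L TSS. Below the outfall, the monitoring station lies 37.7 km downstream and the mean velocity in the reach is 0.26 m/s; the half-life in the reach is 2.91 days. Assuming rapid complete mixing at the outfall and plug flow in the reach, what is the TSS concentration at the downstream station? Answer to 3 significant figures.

Flow-weighted average: C = (870.0·25.00 + 100.0·310.0) / 970.0 = 52750/970.0 = 54.38 mg/L.
Travel time t = 37.7·1000 / 0.26 = 145000 s = 40.28 h.
Half-life 2.91 d → k = ln 2 / 2.91 = 0.2382 d⁻¹.
Applying C = C₀e^(−kt): 54.38 × 0.6705 = 36.46 mg/L.

36.5 mg/L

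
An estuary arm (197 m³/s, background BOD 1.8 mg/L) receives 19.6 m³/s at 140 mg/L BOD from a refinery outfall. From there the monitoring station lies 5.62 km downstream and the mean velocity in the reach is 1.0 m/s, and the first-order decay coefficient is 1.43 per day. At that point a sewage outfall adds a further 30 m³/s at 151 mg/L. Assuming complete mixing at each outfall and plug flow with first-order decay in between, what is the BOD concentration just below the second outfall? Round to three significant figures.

29.8 mg/L

Flow-weighted average: C = (197.0·1.800 + 19.60·140.0) / 216.6 = 3099/216.6 = 14.31 mg/L; combined flow 216.6 m³/s.
Travel time t = 5.62·1000 / 1.0 = 5620 s = 1.561 h.
After decay, C = 14.31 × e^(−kt) = 14.31 × 0.9112 = 13.03 mg/L.
At the second outfall, C = (216.6·13.03 + 30.00·151.0) / (216.6 + 30.00) = 29.82 mg/L.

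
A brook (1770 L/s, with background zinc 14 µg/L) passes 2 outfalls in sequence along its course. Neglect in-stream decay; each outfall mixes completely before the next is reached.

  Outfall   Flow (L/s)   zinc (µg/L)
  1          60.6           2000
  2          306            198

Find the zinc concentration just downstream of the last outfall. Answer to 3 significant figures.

After outfall 1: Q = 1770 + 60.60 = 1831 L/s; C = (1770·14.00 + 60.60·2000)/1831 = 79.74 µg/L.
After outfall 2: Q = 1831 + 306.0 = 2137 L/s; C = (1831·79.74 + 306.0·198.0)/2137 = 96.68 µg/L.

96.7 µg/L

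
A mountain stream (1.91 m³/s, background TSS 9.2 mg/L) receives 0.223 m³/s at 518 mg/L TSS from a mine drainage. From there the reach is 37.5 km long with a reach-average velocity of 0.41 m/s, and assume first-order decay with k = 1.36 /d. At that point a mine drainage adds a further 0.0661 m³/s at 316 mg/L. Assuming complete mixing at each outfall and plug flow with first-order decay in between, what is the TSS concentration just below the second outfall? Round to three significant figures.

Mass balance: C = (1.910·9.200 + 0.2230·518.0) / 2.133 = 133.1/2.133 = 62.39 mg/L; combined flow 2.133 m³/s.
Travel time t = 37.5·1000 / 0.41 = 91460 s = 25.41 h.
Applying C = C₀e^(−kt): 62.39 × 0.2370 = 14.79 mg/L.
Second outfall: C = (2.133·14.79 + 0.06610·316.0)/2.199 = 23.84 mg/L.

23.8 mg/L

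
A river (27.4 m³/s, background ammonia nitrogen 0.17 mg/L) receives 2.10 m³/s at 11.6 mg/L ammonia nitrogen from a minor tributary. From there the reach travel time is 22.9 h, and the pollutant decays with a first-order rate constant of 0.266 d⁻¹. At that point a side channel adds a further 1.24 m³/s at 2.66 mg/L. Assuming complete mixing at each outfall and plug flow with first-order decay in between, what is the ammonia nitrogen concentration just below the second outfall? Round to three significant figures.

Flow-weighted average: C = (27.40·0.1700 + 2.100·11.60) / 29.50 = 29.02/29.50 = 0.9837 mg/L; combined flow 29.50 m³/s.
First-order decay: C = 0.9837·exp(−k·t) = 0.9837·0.7758 = 0.7632 mg/L.
At the second outfall, C = (29.50·0.7632 + 1.240·2.660) / (29.50 + 1.240) = 0.8397 mg/L.

0.840 mg/L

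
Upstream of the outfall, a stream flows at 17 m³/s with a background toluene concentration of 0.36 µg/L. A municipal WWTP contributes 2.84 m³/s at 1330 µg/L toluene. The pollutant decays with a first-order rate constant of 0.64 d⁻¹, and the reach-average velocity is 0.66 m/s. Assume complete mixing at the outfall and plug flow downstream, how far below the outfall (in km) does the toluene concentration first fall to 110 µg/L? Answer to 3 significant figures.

49.0 km

Mixed concentration C = ΣQC/ΣQ = (17.00·0.3600 + 2.840·1330) / 19.84 = 3783/19.84 = 190.7 µg/L.
Set 190.7·exp(−k·t) = 110 → t = ln(190.7/110)/k = 74270 s = 20.63 h.
Distance = v·t = 0.66·74270 = 49020 m = 49.02 km.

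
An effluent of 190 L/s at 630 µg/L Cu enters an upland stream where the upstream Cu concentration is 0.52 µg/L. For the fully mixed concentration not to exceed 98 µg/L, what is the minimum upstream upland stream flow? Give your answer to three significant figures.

1040 L/s

Set C_mix = 98: (Q·0.5200 + 190.0·630.0) / (Q + 190.0) = 98
→ Q = 190.0·(630.0 − 98)/(98 − 0.5200) = 1037 L/s.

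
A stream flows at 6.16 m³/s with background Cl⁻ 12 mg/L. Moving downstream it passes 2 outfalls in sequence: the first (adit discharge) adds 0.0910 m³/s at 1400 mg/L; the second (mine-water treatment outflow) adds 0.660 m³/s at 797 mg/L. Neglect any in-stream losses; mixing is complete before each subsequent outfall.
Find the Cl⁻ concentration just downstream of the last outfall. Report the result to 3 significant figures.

Below outfall 1: Q → 6.251 m³/s, C = (6.160·12.00 + 0.09100·1400)/6.251 = 32.21 mg/L.
Below outfall 2: Q → 6.911 m³/s, C = (6.251·32.21 + 0.6600·797.0)/6.911 = 105.2 mg/L.

105 mg/L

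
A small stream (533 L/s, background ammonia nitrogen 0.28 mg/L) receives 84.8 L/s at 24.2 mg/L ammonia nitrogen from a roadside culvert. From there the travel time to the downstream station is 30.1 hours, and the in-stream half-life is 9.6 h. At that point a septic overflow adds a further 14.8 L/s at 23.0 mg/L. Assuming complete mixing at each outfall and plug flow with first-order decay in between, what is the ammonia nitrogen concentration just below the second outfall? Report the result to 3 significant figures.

After mixing, C = (533.0·0.2800 + 84.80·24.20) / 617.8 = 2201/617.8 = 3.563 mg/L; combined flow 617.8 L/s.
Half-life 9.6 h → k = ln 2 / 9.6 = 0.07220 h⁻¹ = 1.733 d⁻¹.
Decay over the reach: 3.563·exp(−kt) = 3.563·0.1138 = 0.4055 mg/L.
At the second outfall, C = (617.8·0.4055 + 14.80·23.00) / (617.8 + 14.80) = 0.9341 mg/L.

0.934 mg/L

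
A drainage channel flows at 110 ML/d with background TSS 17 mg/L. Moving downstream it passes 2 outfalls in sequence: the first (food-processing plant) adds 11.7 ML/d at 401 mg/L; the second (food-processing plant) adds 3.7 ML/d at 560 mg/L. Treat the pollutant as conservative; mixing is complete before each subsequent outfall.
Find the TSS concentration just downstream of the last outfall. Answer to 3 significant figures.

After outfall 1: Q = 110.0 + 11.70 = 121.7 ML/d; C = (110.0·17.00 + 11.70·401.0)/121.7 = 53.92 mg/L.
After outfall 2: Q = 121.7 + 3.700 = 125.4 ML/d; C = (121.7·53.92 + 3.700·560.0)/125.4 = 68.85 mg/L.

68.8 mg/L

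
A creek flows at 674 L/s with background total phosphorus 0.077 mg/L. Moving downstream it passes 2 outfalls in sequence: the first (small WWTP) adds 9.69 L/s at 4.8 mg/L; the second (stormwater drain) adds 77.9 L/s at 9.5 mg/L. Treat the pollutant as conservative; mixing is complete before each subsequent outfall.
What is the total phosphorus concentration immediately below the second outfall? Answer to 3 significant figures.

1.10 mg/L

Outfall 1: combined Q = 683.7 L/s; C = (674.0·0.07700 + 9.690·4.800)/683.7 = 0.1439 mg/L.
Outfall 2: combined Q = 761.6 L/s; C = (683.7·0.1439 + 77.90·9.500)/761.6 = 1.101 mg/L.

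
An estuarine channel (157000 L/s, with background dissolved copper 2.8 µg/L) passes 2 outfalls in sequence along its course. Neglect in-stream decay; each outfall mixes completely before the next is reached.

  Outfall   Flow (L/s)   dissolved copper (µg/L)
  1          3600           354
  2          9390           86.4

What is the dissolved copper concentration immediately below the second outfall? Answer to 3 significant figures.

Below outfall 1: Q → 160600 L/s, C = (157000·2.800 + 3600·354.0)/160600 = 10.67 µg/L.
Below outfall 2: Q → 170000 L/s, C = (160600·10.67 + 9390·86.40)/170000 = 14.86 µg/L.

14.9 µg/L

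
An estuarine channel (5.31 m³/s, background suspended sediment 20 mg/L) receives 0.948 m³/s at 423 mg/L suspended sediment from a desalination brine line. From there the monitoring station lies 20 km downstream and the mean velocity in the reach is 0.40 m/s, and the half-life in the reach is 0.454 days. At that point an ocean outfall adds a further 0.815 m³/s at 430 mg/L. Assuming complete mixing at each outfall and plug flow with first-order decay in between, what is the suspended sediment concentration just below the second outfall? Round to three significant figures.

After mixing, C = (5.310·20.00 + 0.9480·423.0) / 6.258 = 507.2/6.258 = 81.05 mg/L; combined flow 6.258 m³/s.
Travel time t = 20·1000 / 0.40 = 50000 s = 13.89 h.
Half-life 0.454 d → k = ln 2 / 0.454 = 1.527 d⁻¹.
After decay, C = 81.05 × e^(−kt) = 81.05 × 0.4133 = 33.50 mg/L.
Second outfall: C = (6.258·33.50 + 0.8150·430.0)/7.073 = 79.19 mg/L.

79.2 mg/L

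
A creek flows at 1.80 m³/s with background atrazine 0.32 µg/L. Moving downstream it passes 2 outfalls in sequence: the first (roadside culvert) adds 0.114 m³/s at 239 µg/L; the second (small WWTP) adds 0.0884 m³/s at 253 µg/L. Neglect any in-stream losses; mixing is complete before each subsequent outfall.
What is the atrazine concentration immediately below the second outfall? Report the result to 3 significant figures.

25.1 µg/L

Below outfall 1: Q → 1.914 m³/s, C = (1.800·0.3200 + 0.1140·239.0)/1.914 = 14.54 µg/L.
Below outfall 2: Q → 2.002 m³/s, C = (1.914·14.54 + 0.08840·253.0)/2.002 = 25.06 µg/L.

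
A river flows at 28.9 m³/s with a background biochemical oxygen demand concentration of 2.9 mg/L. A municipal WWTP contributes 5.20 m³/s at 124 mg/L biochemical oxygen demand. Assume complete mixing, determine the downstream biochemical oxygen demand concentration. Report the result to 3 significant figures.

Flow-weighted average: C = (28.90·2.900 + 5.200·124.0) / 34.10 = 728.6/34.10 = 21.37 mg/L.

21.4 mg/L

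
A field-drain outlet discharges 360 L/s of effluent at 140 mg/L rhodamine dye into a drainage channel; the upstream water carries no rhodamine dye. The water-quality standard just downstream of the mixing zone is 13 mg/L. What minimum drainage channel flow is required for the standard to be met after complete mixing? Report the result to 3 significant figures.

3520 L/s

Set C_mix = 13: (Q·0 + 360.0·140.0) / (Q + 360.0) = 13
→ Q = 360.0·(140.0 − 13)/(13 − 0) = 3517 L/s.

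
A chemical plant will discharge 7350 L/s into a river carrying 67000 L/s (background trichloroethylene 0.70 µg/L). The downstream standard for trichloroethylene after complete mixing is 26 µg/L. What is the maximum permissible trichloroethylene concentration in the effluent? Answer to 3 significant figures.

At the limit, (Qr·Cr + Qe·Cₑ)/(Qr + Qe) = 26:
Cₑ = (74350·26 − 67000·0.7000) / 7350 = 256.6 µg/L.

257 µg/L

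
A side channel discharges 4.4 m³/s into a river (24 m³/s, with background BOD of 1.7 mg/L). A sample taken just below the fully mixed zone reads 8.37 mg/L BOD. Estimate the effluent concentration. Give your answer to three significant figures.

Mass balance: 24.00·1.700 + 4.400·Cₑ = 28.40·8.370
→ Cₑ = (28.40·8.370 − 24.00·1.700) / 4.400 = 44.75 mg/L.

44.8 mg/L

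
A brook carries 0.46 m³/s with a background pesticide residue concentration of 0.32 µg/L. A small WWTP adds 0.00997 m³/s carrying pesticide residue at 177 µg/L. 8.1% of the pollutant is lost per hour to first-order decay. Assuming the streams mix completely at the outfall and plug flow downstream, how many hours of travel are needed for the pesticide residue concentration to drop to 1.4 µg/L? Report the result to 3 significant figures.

Flow-weighted average: C = (0.4600·0.3200 + 0.009970·177.0) / 0.4700 = 1.912/0.4700 = 4.068 µg/L.
8.1%/h lost → k = −ln(1 − 0.081) = 0.08447 h⁻¹.
4.068·exp(−k·t) = 1.4 → t = ln(4.068/1.4)/k = 45460 s = 12.63 h.

12.6 h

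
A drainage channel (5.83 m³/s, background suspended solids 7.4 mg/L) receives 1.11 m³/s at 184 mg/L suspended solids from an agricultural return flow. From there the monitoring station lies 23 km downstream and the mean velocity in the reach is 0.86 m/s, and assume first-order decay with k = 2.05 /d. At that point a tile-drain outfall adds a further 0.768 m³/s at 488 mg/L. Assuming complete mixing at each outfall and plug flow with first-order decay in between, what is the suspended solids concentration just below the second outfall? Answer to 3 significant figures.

After mixing, C = (5.830·7.400 + 1.110·184.0) / 6.940 = 247.4/6.940 = 35.65 mg/L; combined flow 6.940 m³/s.
Travel time t = 23·1000 / 0.86 = 26740 s = 7.429 h.
After decay, C = 35.65 × e^(−kt) = 35.65 × 0.5302 = 18.90 mg/L.
At the second outfall, C = (6.940·18.90 + 0.7680·488.0) / (6.940 + 0.7680) = 65.64 mg/L.

65.6 mg/L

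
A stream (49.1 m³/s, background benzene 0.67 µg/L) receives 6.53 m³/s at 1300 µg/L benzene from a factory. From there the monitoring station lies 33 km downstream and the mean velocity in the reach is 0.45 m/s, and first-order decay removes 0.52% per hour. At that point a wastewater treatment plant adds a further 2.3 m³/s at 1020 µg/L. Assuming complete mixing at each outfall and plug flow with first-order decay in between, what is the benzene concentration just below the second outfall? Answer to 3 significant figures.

Flow-weighted average: C = (49.10·0.6700 + 6.530·1300) / 55.63 = 8522/55.63 = 153.2 µg/L; combined flow 55.63 m³/s.
Travel time t = 33·1000 / 0.45 = 73330 s = 20.37 h.
0.52%/h lost → k = −ln(1 − 0.0052) = 0.005214 h⁻¹.
After decay, C = 153.2 × e^(−kt) = 153.2 × 0.8992 = 137.8 µg/L.
At the second outfall, C = (55.63·137.8 + 2.300·1020) / (55.63 + 2.300) = 172.8 µg/L.

173 µg/L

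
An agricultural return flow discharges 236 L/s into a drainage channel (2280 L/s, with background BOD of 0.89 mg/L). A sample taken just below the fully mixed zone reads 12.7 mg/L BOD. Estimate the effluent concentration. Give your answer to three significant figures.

127 mg/L

Mass balance: 2280·0.8900 + 236.0·Cₑ = 2516·12.70
→ Cₑ = (2516·12.70 − 2280·0.8900) / 236.0 = 126.8 mg/L.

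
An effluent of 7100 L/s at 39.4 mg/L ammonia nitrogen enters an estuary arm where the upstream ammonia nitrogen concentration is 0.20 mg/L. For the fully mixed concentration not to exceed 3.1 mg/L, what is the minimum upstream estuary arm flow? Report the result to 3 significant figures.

Set C_mix = 3.1: (Q·0.2000 + 7100·39.40) / (Q + 7100) = 3.1
→ Q = 7100·(39.40 − 3.1)/(3.1 − 0.2000) = 88870 L/s.

88900 L/s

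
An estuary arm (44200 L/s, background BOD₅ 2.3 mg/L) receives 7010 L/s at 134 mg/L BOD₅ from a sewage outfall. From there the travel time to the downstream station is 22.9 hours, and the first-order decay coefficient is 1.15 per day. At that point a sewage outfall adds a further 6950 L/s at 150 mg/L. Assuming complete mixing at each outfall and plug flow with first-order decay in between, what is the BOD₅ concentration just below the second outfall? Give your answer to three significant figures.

Mixed concentration C = ΣQC/ΣQ = (44200·2.300 + 7010·134.0) / 51210 = 1041000/51210 = 20.33 mg/L; combined flow 51210 L/s.
Applying C = C₀e^(−kt): 20.33 × 0.3338 = 6.785 mg/L.
At the second outfall, C = (51210·6.785 + 6950·150.0) / (51210 + 6950) = 23.90 mg/L.

23.9 mg/L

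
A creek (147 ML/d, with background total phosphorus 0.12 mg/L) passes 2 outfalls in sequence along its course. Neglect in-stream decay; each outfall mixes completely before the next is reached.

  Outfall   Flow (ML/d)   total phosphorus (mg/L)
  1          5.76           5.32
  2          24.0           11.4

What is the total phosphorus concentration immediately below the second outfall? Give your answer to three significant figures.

1.82 mg/L

After outfall 1: Q = 147.0 + 5.760 = 152.8 ML/d; C = (147.0·0.1200 + 5.760·5.320)/152.8 = 0.3161 mg/L.
After outfall 2: Q = 152.8 + 24.00 = 176.8 ML/d; C = (152.8·0.3161 + 24.00·11.40)/176.8 = 1.821 mg/L.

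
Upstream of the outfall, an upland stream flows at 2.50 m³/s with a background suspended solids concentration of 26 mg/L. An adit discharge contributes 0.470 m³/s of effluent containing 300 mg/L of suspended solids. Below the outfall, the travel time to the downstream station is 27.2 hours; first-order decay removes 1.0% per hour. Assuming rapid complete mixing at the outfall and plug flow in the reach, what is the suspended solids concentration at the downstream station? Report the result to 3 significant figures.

After mixing, C = (2.500·26.00 + 0.4700·300.0) / 2.970 = 206.0/2.970 = 69.36 mg/L.
1.0%/h lost → k = −ln(1 − 0.01) = 0.01005 h⁻¹.
After decay, C = 69.36 × e^(−kt) = 69.36 × 0.7608 = 52.77 mg/L.

52.8 mg/L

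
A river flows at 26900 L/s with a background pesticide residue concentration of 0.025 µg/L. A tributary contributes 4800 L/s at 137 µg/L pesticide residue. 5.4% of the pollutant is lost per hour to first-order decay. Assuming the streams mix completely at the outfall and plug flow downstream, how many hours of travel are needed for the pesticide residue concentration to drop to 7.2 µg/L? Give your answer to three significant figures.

19.1 h

Conservation of mass: C = (26900·0.02500 + 4800·137.0) / 31700 = 658300/31700 = 20.77 µg/L.
5.4%/h lost → k = −ln(1 − 0.054) = 0.05551 h⁻¹.
20.77·exp(−k·t) = 7.2 → t = ln(20.77/7.2)/k = 68690 s = 19.08 h.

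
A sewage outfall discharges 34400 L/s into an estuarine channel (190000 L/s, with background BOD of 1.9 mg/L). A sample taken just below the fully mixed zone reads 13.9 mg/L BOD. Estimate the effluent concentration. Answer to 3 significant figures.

80.2 mg/L

Mass balance: 190000·1.900 + 34400·Cₑ = 224400·13.90
→ Cₑ = (224400·13.90 − 190000·1.900) / 34400 = 80.18 mg/L.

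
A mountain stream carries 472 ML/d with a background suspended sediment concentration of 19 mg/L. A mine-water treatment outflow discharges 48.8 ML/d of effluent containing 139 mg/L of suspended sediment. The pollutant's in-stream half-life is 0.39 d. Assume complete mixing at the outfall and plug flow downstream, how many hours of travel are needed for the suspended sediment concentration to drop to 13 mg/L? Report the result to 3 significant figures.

After mixing, C = (472.0·19.00 + 48.80·139.0) / 520.8 = 15750/520.8 = 30.24 mg/L.
Half-life 0.39 d → k = ln 2 / 0.39 = 1.777 d⁻¹.
30.24·exp(−k·t) = 13 → t = ln(30.24/13)/k = 41050 s = 11.40 h.

11.4 h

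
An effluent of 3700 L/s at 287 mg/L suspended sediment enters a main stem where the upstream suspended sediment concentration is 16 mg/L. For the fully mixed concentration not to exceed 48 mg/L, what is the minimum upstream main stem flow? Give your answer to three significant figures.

27600 L/s

Set C_mix = 48: (Q·16.00 + 3700·287.0) / (Q + 3700) = 48
→ Q = 3700·(287.0 − 48)/(48 − 16.00) = 27630 L/s.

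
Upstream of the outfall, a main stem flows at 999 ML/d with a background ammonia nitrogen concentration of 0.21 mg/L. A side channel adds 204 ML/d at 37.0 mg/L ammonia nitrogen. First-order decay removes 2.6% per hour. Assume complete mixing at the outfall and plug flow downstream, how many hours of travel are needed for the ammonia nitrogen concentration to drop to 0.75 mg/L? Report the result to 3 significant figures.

Mixed concentration C = ΣQC/ΣQ = (999.0·0.2100 + 204.0·37.00) / 1203 = 7758/1203 = 6.449 mg/L.
2.6%/h lost → k = −ln(1 − 0.026) = 0.02634 h⁻¹.
6.449·exp(−k·t) = 0.75 → t = ln(6.449/0.75)/k = 294000 s = 81.67 h.

81.7 h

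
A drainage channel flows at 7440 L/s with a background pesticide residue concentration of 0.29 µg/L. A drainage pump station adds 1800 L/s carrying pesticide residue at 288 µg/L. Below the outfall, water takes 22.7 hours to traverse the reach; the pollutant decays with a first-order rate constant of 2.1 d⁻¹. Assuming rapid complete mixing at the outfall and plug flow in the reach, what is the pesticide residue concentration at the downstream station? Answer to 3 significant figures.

7.73 µg/L

Conservation of mass: C = (7440·0.2900 + 1800·288.0) / 9240 = 520600/9240 = 56.34 µg/L.
After decay, C = 56.34 × e^(−kt) = 56.34 × 0.1372 = 7.730 µg/L.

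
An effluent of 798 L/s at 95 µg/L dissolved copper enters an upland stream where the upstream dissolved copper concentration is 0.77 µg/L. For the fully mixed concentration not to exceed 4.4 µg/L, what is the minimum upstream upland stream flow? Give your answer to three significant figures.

Set C_mix = 4.4: (Q·0.7700 + 798.0·95.00) / (Q + 798.0) = 4.4
→ Q = 798.0·(95.00 − 4.4)/(4.4 − 0.7700) = 19920 L/s.

19900 L/s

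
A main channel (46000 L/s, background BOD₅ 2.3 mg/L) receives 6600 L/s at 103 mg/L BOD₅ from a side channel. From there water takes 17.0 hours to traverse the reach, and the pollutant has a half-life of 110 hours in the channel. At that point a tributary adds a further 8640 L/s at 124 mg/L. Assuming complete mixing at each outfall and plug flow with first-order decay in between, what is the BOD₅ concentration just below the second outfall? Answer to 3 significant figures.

29.0 mg/L

Mixed concentration C = ΣQC/ΣQ = (46000·2.300 + 6600·103.0) / 52600 = 785600/52600 = 14.94 mg/L; combined flow 52600 L/s.
Half-life 110 h → k = ln 2 / 110 = 0.006301 h⁻¹ = 0.1512 d⁻¹.
After decay, C = 14.94 × e^(−kt) = 14.94 × 0.8984 = 13.42 mg/L.
At the second outfall, C = (52600·13.42 + 8640·124.0) / (52600 + 8640) = 29.02 mg/L.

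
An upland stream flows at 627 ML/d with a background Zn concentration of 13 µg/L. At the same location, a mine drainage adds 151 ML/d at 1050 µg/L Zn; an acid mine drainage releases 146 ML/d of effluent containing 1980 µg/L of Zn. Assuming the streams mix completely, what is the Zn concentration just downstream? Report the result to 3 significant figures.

After mixing, C = (627.0·13.00 + 151.0·1050 + 146.0·1980) / 924.0 = 455800/924.0 = 493.3 µg/L.

493 µg/L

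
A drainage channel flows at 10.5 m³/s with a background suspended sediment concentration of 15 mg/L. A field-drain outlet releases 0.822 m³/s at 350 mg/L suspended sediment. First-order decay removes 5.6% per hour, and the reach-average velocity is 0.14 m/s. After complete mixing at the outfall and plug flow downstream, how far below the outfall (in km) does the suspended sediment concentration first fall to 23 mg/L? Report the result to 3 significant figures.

Mass balance: C = (10.50·15.00 + 0.8220·350.0) / 11.32 = 445.2/11.32 = 39.32 mg/L.
5.6%/h lost → k = −ln(1 − 0.056) = 0.05763 h⁻¹.
Set 39.32·exp(−k·t) = 23 → t = ln(39.32/23)/k = 33500 s = 9.306 h.
Distance = v·t = 0.14·33500 = 4690 m = 4.690 km.

4.69 km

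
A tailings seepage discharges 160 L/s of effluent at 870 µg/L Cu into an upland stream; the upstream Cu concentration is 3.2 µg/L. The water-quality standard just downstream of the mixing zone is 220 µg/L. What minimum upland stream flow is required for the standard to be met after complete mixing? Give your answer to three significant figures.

Set C_mix = 220: (Q·3.200 + 160.0·870.0) / (Q + 160.0) = 220
→ Q = 160.0·(870.0 − 220)/(220 − 3.200) = 479.7 L/s.

480 L/s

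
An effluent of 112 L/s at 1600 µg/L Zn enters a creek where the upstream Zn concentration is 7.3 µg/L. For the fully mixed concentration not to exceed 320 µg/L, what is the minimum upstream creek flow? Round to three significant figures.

Set C_mix = 320: (Q·7.300 + 112.0·1600) / (Q + 112.0) = 320
→ Q = 112.0·(1600 − 320)/(320 − 7.300) = 458.5 L/s.

458 L/s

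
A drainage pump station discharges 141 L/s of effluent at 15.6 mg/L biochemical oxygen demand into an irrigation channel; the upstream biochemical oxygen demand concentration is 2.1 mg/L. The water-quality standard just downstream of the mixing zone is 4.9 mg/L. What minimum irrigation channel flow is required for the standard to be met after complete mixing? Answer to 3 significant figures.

Set C_mix = 4.9: (Q·2.100 + 141.0·15.60) / (Q + 141.0) = 4.9
→ Q = 141.0·(15.60 − 4.9)/(4.9 − 2.100) = 538.8 L/s.

539 L/s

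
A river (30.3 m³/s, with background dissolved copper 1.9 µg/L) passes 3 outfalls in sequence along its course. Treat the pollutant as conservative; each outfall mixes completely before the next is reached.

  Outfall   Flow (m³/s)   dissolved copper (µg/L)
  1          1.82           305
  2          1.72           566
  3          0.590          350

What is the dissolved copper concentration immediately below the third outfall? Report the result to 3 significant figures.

Outfall 1: combined Q = 32.12 m³/s; C = (30.30·1.900 + 1.820·305.0)/32.12 = 19.07 µg/L.
Outfall 2: combined Q = 33.84 m³/s; C = (32.12·19.07 + 1.720·566.0)/33.84 = 46.87 µg/L.
Outfall 3: combined Q = 34.43 m³/s; C = (33.84·46.87 + 0.5900·350.0)/34.43 = 52.07 µg/L.

52.1 µg/L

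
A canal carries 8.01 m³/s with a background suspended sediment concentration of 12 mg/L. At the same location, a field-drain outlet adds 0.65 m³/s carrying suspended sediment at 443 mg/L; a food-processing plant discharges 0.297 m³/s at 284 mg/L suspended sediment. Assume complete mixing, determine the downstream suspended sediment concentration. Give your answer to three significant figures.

After mixing, C = (8.010·12.00 + 0.6500·443.0 + 0.2970·284.0) / 8.957 = 468.4/8.957 = 52.30 mg/L.

52.3 mg/L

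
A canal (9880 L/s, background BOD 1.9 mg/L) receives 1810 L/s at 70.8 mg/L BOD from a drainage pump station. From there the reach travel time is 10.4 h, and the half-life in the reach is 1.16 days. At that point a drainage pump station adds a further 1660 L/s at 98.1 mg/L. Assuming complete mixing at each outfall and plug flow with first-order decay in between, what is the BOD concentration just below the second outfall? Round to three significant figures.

Mass balance: C = (9880·1.900 + 1810·70.80) / 11690 = 146900/11690 = 12.57 mg/L; combined flow 11690 L/s.
Half-life 1.16 d → k = ln 2 / 1.16 = 0.5975 d⁻¹.
Decay over the reach: 12.57·exp(−kt) = 12.57·0.7719 = 9.701 mg/L.
At the second outfall, C = (11690·9.701 + 1660·98.10) / (11690 + 1660) = 20.69 mg/L.

20.7 mg/L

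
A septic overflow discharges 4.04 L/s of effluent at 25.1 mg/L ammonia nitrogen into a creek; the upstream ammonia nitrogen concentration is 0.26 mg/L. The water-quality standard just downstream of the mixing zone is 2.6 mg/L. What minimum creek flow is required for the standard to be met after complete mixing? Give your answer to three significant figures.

38.8 L/s

Set C_mix = 2.6: (Q·0.2600 + 4.040·25.10) / (Q + 4.040) = 2.6
→ Q = 4.040·(25.10 − 2.6)/(2.6 − 0.2600) = 38.85 L/s.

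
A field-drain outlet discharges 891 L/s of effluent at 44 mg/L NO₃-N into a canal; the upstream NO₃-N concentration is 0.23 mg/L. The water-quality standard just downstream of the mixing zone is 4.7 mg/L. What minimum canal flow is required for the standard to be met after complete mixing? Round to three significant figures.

Set C_mix = 4.7: (Q·0.2300 + 891.0·44.00) / (Q + 891.0) = 4.7
→ Q = 891.0·(44.00 − 4.7)/(4.7 − 0.2300) = 7834 L/s.

7830 L/s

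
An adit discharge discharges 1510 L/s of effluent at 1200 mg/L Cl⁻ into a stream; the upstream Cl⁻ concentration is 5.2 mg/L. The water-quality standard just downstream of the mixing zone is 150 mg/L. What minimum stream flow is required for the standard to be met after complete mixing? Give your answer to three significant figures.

Set C_mix = 150: (Q·5.200 + 1510·1200) / (Q + 1510) = 150
→ Q = 1510·(1200 − 150)/(150 − 5.200) = 10950 L/s.

10900 L/s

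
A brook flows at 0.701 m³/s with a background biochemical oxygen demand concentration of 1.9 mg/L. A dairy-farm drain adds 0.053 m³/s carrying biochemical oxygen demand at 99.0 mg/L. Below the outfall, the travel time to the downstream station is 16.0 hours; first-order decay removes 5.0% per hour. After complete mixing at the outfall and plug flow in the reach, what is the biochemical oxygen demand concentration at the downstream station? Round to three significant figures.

Mass balance: C = (0.7010·1.900 + 0.05300·99.00) / 0.7540 = 6.579/0.7540 = 8.725 mg/L.
5.0%/h lost → k = −ln(1 − 0.05) = 0.05129 h⁻¹.
Applying C = C₀e^(−kt): 8.725 × 0.4401 = 3.840 mg/L.

3.84 mg/L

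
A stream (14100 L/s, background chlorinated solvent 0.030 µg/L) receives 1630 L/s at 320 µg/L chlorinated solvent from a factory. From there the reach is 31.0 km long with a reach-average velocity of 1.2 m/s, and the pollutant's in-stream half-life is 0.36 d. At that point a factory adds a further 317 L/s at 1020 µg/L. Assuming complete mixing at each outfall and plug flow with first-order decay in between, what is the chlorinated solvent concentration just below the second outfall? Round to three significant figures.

Flow-weighted average: C = (14100·0.03000 + 1630·320.0) / 15730 = 522000/15730 = 33.19 µg/L; combined flow 15730 L/s.
Travel time t = 31.0·1000 / 1.2 = 25830 s = 7.176 h.
Half-life 0.36 d → k = ln 2 / 0.36 = 1.925 d⁻¹.
Applying C = C₀e^(−kt): 33.19 × 0.5623 = 18.66 µg/L.
At the second outfall, C = (15730·18.66 + 317.0·1020) / (15730 + 317.0) = 38.44 µg/L.

38.4 µg/L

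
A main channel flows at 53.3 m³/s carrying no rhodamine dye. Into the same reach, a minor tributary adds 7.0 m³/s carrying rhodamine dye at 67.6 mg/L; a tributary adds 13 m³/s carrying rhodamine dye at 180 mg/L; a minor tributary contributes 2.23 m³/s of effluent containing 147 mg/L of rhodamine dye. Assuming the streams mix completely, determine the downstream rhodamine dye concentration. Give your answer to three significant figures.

Conservation of mass: C = (53.30·0 + 7.000·67.60 + 13.00·180.0 + 2.230·147.0) / 75.53 = 3141/75.53 = 41.59 mg/L.

41.6 mg/L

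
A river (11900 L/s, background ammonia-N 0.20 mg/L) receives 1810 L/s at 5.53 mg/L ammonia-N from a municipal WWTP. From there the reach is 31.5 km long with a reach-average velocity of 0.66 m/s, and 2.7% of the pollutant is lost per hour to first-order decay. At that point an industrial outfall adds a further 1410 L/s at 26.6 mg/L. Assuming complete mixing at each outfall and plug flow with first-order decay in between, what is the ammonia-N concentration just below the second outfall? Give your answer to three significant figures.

After mixing, C = (11900·0.2000 + 1810·5.530) / 13710 = 12390/13710 = 0.9037 mg/L; combined flow 13710 L/s.
Travel time t = 31.5·1000 / 0.66 = 47730 s = 13.26 h.
2.7%/h lost → k = −ln(1 − 0.027) = 0.02737 h⁻¹.
After decay, C = 0.9037 × e^(−kt) = 0.9037 × 0.6957 = 0.6287 mg/L.
Second outfall: C = (13710·0.6287 + 1410·26.60)/15120 = 3.051 mg/L.

3.05 mg/L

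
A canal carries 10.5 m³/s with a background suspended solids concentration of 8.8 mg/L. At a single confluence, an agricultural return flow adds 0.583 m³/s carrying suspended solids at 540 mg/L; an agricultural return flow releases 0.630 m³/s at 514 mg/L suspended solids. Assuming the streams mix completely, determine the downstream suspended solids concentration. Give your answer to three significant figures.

Conservation of mass: C = (10.50·8.800 + 0.5830·540.0 + 0.6300·514.0) / 11.71 = 731.0/11.71 = 62.41 mg/L.

62.4 mg/L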